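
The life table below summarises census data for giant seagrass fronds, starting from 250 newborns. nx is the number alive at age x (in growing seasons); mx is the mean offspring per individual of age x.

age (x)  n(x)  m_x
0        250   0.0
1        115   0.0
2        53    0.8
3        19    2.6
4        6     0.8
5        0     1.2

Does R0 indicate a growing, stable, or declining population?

declining

lx = nx/n0 = nx/250: 1, 0.46, 0.212, 0.076, 0.024, 0
R0 = Σ lx·mx = 0 + 0 + 0.1696 + 0.1976 + 0.0192 + 0 = 0.3864
R0 < 1, so the population is declining.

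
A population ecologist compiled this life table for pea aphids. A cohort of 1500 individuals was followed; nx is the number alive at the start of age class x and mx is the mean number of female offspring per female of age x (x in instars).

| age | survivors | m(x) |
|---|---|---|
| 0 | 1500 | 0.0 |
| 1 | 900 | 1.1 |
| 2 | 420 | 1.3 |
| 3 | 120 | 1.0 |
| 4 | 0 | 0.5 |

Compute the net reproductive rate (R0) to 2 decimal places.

1.10

lx = nx/n0 = nx/1500: 1, 0.6, 0.28, 0.08, 0
lx·mx by age: 0, 0.66, 0.364, 0.08, 0
R0 = Σ lx·mx = 1.104 → 1.10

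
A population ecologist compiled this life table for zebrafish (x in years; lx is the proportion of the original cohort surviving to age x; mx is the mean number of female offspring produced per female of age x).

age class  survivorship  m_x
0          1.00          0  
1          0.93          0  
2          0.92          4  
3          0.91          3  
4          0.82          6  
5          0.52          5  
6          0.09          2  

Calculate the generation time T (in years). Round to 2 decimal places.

lx·mx: 0, 0, 3.68, 2.73, 4.92, 2.6, 0.18 → R0 = 14.11
x·lx·mx: 0, 0, 7.36, 8.19, 19.68, 13, 1.08 → Σ = 49.31
T = 49.31 / 14.11 = 3.494685… → 3.49

3.49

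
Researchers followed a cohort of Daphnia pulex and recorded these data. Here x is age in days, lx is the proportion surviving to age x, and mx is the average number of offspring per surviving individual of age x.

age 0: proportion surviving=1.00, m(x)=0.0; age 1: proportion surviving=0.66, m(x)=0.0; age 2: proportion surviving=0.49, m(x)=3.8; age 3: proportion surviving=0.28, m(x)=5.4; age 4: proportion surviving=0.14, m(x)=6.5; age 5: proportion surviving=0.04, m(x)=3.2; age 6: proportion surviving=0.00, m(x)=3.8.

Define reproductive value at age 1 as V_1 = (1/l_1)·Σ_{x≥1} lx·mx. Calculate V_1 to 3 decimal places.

lx·mx for x ≥ 1: 0, 1.862, 1.512, 0.91, 0.128, 0 → sum = 4.412
V_1 = 4.412 / l_1 = 4.412 / 0.66 = 6.684848… → 6.685

6.685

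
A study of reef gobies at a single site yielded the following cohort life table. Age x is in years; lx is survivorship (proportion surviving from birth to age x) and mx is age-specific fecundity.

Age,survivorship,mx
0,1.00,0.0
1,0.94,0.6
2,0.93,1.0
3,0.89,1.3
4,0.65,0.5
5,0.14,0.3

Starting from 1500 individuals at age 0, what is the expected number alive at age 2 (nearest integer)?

Expected survivors = N0 · l_2 = 1500 × 0.93 = 1395 → 1395

1395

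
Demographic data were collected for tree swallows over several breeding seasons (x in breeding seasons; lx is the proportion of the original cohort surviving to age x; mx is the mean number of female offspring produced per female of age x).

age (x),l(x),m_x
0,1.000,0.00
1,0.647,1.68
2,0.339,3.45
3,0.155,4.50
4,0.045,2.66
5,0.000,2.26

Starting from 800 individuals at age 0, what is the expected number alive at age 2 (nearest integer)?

271

Expected survivors = N0 · l_2 = 800 × 0.339 = 271.2 → 271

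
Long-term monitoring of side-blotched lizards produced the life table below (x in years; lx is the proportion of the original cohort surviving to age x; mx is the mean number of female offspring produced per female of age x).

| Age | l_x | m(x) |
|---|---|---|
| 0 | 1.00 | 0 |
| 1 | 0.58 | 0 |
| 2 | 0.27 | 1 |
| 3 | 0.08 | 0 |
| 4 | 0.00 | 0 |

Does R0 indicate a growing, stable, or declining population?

declining

R0 = Σ lx·mx = 0 + 0 + 0.27 + 0 + 0 = 0.27
R0 < 1, so the population is declining.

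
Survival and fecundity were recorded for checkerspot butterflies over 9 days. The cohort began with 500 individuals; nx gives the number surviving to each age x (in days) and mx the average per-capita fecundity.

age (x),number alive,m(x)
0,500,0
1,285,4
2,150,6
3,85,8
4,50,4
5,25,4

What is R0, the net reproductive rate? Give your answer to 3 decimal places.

lx = nx/n0 = nx/500: 1, 0.57, 0.3, 0.17, 0.1, 0.05
lx·mx by age: 0, 2.28, 1.8, 1.36, 0.4, 0.2
R0 = Σ lx·mx = 6.04 → 6.040

6.040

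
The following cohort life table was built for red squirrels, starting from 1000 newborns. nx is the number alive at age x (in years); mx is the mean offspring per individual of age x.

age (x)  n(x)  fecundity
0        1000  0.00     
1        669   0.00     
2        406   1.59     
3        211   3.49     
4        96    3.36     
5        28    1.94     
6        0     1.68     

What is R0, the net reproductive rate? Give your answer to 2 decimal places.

1.76

lx = nx/n0 = nx/1000: 1, 0.669, 0.406, 0.211, 0.096, 0.028, 0
lx·mx by age: 0, 0, 0.64554, 0.73639, 0.32256, 0.05432, 0
R0 = Σ lx·mx = 1.75881 → 1.76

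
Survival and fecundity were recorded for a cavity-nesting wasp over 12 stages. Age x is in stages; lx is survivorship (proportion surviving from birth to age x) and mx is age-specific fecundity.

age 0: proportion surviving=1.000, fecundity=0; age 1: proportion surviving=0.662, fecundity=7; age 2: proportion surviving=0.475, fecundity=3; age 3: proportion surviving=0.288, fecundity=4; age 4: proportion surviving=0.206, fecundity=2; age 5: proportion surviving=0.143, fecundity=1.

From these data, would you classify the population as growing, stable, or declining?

R0 = Σ lx·mx = 0 + 4.634 + 1.425 + 1.152 + 0.412 + 0.143 = 7.766
R0 > 1, so the population is growing.

growing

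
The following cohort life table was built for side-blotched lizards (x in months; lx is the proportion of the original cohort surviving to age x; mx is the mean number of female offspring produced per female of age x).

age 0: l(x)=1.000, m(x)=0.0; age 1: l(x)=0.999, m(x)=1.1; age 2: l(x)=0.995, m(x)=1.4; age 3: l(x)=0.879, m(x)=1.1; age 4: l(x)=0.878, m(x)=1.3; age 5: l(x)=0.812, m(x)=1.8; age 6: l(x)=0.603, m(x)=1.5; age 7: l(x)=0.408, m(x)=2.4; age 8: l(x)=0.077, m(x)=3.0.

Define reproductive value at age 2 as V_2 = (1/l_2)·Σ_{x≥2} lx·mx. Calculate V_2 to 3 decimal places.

lx·mx for x ≥ 2: 1.393, 0.9669, 1.1414, 1.4616, 0.9045, 0.9792, 0.231 → sum = 7.0776
V_2 = 7.0776 / l_2 = 7.0776 / 0.995 = 7.113166… → 7.113

7.113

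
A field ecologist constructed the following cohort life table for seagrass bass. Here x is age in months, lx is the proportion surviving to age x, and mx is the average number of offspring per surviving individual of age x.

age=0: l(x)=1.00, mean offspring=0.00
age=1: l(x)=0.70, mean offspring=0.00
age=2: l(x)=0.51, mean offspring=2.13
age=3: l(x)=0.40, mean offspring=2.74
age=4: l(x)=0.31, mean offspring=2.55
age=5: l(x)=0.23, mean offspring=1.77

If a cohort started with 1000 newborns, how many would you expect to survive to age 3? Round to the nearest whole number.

Expected survivors = N0 · l_3 = 1000 × 0.40 = 400 → 400

400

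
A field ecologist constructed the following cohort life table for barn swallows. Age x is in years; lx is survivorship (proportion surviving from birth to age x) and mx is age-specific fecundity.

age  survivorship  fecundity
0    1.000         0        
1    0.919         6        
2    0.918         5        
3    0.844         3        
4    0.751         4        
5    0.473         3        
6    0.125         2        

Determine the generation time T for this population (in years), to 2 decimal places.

lx·mx: 0, 5.514, 4.59, 2.532, 3.004, 1.419, 0.25 → R0 = 17.309
x·lx·mx: 0, 5.514, 9.18, 7.596, 12.016, 7.095, 1.5 → Σ = 42.901
T = 42.901 / 17.309 = 2.478537… → 2.48

2.48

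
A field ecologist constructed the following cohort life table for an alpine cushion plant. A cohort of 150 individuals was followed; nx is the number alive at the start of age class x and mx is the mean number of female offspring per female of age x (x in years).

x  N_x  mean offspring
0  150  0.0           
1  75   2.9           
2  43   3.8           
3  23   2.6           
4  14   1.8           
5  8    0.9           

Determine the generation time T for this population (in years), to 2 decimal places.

1.82

lx = nx/n0 = nx/150: 1, 0.5, 0.28667…, 0.15333…, 0.09333…, 0.05333…
lx·mx: 0, 1.45, 1.089333…, 0.398667…, 0.168…, 0.048… → R0 = 3.154…
x·lx·mx: 0, 1.45, 2.178667…, 1.196…, 0.672…, 0.24… → Σ = 5.736667…
T = 5.736667… / 3.154… = 1.818854… → 1.82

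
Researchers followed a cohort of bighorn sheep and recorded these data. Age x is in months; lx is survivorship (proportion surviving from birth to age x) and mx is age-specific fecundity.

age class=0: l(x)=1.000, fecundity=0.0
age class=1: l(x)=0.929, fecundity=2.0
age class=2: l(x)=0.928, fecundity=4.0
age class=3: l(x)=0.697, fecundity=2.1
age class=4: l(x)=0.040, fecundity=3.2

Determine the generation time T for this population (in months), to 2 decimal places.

1.98

lx·mx: 0, 1.858, 3.712, 1.4637, 0.128 → R0 = 7.1617
x·lx·mx: 0, 1.858, 7.424, 4.3911, 0.512 → Σ = 14.1851
T = 14.1851 / 7.1617 = 1.980689… → 1.98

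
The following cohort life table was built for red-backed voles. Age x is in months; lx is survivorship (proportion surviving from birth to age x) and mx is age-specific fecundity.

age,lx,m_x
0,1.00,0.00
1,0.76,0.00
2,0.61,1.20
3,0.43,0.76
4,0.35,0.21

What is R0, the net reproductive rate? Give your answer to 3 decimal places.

1.132

lx·mx by age: 0, 0, 0.732, 0.3268, 0.0735
R0 = Σ lx·mx = 1.1323 → 1.132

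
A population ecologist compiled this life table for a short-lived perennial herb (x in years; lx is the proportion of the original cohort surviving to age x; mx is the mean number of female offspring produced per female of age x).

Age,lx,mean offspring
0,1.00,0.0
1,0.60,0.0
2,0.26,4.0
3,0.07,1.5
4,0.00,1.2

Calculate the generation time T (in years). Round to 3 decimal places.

2.092

lx·mx: 0, 0, 1.04, 0.105, 0 → R0 = 1.145
x·lx·mx: 0, 0, 2.08, 0.315, 0 → Σ = 2.395
T = 2.395 / 1.145 = 2.091703… → 2.092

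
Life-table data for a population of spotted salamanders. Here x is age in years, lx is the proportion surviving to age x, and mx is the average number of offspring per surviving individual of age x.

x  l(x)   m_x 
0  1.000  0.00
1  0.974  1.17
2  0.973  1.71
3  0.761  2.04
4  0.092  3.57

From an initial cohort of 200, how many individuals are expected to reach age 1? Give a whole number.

Expected survivors = N0 · l_1 = 200 × 0.974 = 194.8 → 195

195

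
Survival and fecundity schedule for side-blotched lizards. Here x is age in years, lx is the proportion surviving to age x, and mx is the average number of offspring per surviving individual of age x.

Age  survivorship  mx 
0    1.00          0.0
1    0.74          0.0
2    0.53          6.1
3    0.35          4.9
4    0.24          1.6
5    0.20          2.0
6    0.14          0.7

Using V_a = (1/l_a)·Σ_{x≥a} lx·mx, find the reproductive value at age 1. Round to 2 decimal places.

7.88

lx·mx for x ≥ 1: 0, 3.233, 1.715, 0.384, 0.4, 0.098 → sum = 5.83
V_1 = 5.83 / l_1 = 5.83 / 0.74 = 7.878378… → 7.88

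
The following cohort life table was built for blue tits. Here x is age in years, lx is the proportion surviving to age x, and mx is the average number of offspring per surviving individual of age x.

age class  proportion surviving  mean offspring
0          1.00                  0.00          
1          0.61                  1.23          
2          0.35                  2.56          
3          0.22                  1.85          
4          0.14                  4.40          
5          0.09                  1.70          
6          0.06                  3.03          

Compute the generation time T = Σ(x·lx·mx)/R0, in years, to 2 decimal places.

2.69

lx·mx: 0, 0.7503, 0.896, 0.407, 0.616, 0.153, 0.1818 → R0 = 3.0041
x·lx·mx: 0, 0.7503, 1.792, 1.221, 2.464, 0.765, 1.0908 → Σ = 8.0831
T = 8.0831 / 3.0041 = 2.690689… → 2.69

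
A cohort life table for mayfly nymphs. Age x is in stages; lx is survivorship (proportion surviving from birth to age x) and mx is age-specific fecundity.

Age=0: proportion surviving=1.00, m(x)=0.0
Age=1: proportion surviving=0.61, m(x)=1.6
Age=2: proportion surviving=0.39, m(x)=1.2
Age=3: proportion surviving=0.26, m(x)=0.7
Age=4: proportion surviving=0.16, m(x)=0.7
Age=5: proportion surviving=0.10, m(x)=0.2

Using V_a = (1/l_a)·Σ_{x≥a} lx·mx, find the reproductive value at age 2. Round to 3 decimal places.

lx·mx for x ≥ 2: 0.468, 0.182, 0.112, 0.02 → sum = 0.782
V_2 = 0.782 / l_2 = 0.782 / 0.39 = 2.005128… → 2.005

2.005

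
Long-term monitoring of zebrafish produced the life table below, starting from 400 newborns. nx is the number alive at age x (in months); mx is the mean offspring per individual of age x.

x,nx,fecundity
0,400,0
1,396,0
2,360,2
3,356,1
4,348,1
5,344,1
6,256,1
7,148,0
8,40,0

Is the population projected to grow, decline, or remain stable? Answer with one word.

growing

lx = nx/n0 = nx/400: 1, 0.99, 0.9, 0.89, 0.87, 0.86, 0.64, 0.37, 0.1
R0 = Σ lx·mx = 0 + 0 + 1.8 + 0.89 + 0.87 + 0.86 + 0.64 + 0 + 0 = 5.06
R0 > 1, so the population is growing.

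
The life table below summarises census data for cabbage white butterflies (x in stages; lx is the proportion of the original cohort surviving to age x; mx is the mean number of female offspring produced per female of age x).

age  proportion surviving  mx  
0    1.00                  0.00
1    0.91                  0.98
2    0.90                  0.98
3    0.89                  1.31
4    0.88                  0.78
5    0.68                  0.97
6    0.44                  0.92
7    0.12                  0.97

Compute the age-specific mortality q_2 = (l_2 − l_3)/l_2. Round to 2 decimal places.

0.01

q_2 = (l_2 − l_3) / l_2 = (0.9 − 0.89) / 0.9
     = 0.01 / 0.9 = 0.011111… → 0.01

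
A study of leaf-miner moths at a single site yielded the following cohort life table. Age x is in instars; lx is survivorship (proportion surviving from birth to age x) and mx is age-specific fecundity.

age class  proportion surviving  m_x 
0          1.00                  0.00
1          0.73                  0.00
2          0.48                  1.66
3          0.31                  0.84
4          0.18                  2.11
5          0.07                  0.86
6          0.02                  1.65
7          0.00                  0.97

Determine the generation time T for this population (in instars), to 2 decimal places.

2.87

lx·mx: 0, 0, 0.7968, 0.2604, 0.3798, 0.0602, 0.033, 0 → R0 = 1.5302
x·lx·mx: 0, 0, 1.5936, 0.7812, 1.5192, 0.301, 0.198, 0 → Σ = 4.393
T = 4.393 / 1.5302 = 2.870867… → 2.87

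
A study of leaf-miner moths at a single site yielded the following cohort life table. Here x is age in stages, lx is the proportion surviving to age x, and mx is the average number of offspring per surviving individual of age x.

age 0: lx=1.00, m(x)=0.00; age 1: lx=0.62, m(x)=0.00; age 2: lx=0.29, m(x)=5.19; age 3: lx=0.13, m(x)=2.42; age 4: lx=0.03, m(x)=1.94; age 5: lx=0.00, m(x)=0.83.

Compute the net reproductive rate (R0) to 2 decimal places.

1.88

lx·mx by age: 0, 0, 1.5051, 0.3146, 0.0582, 0
R0 = Σ lx·mx = 1.8779 → 1.88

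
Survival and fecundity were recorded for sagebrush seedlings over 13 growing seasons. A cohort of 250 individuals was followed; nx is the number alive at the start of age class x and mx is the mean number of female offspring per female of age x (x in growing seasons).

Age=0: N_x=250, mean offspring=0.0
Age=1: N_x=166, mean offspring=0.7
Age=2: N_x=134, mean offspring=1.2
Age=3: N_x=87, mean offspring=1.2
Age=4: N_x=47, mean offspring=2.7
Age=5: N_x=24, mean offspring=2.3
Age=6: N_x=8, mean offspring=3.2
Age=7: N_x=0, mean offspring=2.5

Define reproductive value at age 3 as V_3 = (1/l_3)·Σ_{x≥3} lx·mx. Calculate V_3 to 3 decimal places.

3.587

lx = nx/n0 = nx/250: 1, 0.664, 0.536, 0.348, 0.188, 0.096, 0.032, 0
lx·mx for x ≥ 3: 0.4176, 0.5076, 0.2208, 0.1024, 0 → sum = 1.2484
V_3 = 1.2484 / l_3 = 1.2484 / 0.348 = 3.587356… → 3.587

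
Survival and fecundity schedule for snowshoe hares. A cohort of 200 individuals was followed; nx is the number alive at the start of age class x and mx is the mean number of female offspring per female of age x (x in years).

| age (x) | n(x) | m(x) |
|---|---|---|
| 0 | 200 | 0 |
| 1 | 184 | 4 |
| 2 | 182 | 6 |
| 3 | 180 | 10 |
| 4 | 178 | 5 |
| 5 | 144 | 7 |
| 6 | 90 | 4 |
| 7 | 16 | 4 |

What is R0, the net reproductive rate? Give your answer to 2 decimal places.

lx = nx/n0 = nx/200: 1, 0.92, 0.91, 0.9, 0.89, 0.72, 0.45, 0.08
lx·mx by age: 0, 3.68, 5.46, 9, 4.45, 5.04, 1.8, 0.32
R0 = Σ lx·mx = 29.75 → 29.75

29.75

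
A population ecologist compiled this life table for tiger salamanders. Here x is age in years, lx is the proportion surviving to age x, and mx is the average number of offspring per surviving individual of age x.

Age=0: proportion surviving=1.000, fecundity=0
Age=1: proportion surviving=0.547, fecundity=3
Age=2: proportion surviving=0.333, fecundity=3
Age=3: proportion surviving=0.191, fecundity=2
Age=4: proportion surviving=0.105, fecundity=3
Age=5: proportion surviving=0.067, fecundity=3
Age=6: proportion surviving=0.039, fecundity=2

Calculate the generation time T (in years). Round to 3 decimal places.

2.079

lx·mx: 0, 1.641, 0.999, 0.382, 0.315, 0.201, 0.078 → R0 = 3.616
x·lx·mx: 0, 1.641, 1.998, 1.146, 1.26, 1.005, 0.468 → Σ = 7.518
T = 7.518 / 3.616 = 2.079093… → 2.079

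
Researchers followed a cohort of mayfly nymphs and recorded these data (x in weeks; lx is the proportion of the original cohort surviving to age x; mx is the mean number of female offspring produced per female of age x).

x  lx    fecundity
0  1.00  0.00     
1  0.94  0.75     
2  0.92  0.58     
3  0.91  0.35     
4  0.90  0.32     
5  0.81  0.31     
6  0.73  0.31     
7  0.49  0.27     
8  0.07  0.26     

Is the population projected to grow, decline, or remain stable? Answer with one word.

growing

R0 = Σ lx·mx = 0 + 0.705 + 0.5336 + 0.3185 + 0.288 + 0.2511 + 0.2263 + 0.1323 + 0.0182 = 2.473
R0 > 1, so the population is growing.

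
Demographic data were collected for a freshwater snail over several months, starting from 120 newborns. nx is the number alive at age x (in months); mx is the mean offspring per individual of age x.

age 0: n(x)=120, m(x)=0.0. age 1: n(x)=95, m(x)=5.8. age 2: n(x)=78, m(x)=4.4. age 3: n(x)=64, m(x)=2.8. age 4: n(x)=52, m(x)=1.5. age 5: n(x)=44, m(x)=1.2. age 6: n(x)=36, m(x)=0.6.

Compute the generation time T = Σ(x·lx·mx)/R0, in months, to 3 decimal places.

lx = nx/n0 = nx/120: 1, 0.79167…, 0.65, 0.53333…, 0.43333…, 0.36667…, 0.3
lx·mx: 0, 4.591667…, 2.86, 1.493333…, 0.65…, 0.44…, 0.18 → R0 = 10.215…
x·lx·mx: 0, 4.591667…, 5.72, 4.48…, 2.6…, 2.2…, 1.08 → Σ = 20.671667…
T = 20.671667… / 10.215… = 2.023658… → 2.024

2.024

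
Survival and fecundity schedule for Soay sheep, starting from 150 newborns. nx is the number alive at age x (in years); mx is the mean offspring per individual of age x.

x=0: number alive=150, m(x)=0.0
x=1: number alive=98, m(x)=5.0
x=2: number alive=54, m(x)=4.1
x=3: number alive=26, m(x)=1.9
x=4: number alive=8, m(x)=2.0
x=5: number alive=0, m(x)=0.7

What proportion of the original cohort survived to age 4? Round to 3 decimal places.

0.053

l_4 = n_4/n_0 = 8/150 = 0.053333… → 0.053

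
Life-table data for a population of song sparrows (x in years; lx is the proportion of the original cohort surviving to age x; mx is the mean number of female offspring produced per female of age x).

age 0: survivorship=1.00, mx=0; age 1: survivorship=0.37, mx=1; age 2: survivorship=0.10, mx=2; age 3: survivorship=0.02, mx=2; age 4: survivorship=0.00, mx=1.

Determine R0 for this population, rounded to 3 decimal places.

0.610

lx·mx by age: 0, 0.37, 0.2, 0.04, 0
R0 = Σ lx·mx = 0.61 → 0.610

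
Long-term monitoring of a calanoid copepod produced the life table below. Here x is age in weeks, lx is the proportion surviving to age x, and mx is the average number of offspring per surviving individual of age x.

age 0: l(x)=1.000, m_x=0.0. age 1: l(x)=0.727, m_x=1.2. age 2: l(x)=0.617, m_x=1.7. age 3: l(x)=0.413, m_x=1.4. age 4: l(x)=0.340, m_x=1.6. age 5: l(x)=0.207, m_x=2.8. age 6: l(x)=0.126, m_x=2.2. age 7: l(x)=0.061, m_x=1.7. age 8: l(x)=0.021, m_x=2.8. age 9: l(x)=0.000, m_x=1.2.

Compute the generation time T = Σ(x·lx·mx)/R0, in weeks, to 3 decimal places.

lx·mx: 0, 0.8724, 1.0489, 0.5782, 0.544, 0.5796, 0.2772, 0.1037, 0.0588, 0 → R0 = 4.0628
x·lx·mx: 0, 0.8724, 2.0978, 1.7346, 2.176, 2.898, 1.6632, 0.7259, 0.4704, 0 → Σ = 12.6383
T = 12.6383 / 4.0628 = 3.110736… → 3.111

3.111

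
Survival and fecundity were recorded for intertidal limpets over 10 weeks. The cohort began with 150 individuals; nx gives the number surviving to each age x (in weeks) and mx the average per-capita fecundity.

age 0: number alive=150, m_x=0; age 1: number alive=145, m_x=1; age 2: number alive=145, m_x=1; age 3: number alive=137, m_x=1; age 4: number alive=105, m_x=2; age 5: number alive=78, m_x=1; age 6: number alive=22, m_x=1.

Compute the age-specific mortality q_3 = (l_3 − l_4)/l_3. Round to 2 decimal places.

0.23

lx = nx/n0 = nx/150: 1, 0.96667…, 0.96667…, 0.91333…, 0.7, 0.52, 0.14667…
q_3 = (l_3 − l_4) / l_3 = (0.913333… − 0.7) / 0.913333…
     = 0.213333… / 0.913333… = 0.233577… → 0.23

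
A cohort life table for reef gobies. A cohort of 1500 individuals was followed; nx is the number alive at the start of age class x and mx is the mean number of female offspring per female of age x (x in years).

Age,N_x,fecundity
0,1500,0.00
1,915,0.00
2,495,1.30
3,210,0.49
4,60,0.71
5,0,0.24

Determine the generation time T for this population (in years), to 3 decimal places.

lx = nx/n0 = nx/1500: 1, 0.61, 0.33, 0.14, 0.04, 0
lx·mx: 0, 0, 0.429, 0.0686, 0.0284, 0 → R0 = 0.526
x·lx·mx: 0, 0, 0.858, 0.2058, 0.1136, 0 → Σ = 1.1774
T = 1.1774 / 0.526 = 2.238403… → 2.238

2.238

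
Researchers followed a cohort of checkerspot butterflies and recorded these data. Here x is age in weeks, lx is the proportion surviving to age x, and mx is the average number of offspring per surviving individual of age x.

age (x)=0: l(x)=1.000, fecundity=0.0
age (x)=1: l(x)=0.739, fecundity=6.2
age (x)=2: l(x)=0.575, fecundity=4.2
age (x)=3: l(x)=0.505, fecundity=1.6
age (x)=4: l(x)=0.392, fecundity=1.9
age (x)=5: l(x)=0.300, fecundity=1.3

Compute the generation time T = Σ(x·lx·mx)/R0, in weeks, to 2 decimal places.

1.88

lx·mx: 0, 4.5818, 2.415, 0.808, 0.7448, 0.39 → R0 = 8.9396
x·lx·mx: 0, 4.5818, 4.83, 2.424, 2.9792, 1.95 → Σ = 16.765
T = 16.765 / 8.9396 = 1.875364… → 1.88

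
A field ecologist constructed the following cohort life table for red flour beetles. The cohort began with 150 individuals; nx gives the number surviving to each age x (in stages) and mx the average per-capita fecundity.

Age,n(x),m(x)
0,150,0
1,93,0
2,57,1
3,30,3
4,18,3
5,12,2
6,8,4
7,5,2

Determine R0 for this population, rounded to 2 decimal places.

1.78

lx = nx/n0 = nx/150: 1, 0.62, 0.38, 0.2, 0.12, 0.08, 0.05333…, 0.03333…
lx·mx by age: 0, 0, 0.38, 0.6, 0.36, 0.16, 0.213333…, 0.066667…
R0 = Σ lx·mx = 1.78… → 1.78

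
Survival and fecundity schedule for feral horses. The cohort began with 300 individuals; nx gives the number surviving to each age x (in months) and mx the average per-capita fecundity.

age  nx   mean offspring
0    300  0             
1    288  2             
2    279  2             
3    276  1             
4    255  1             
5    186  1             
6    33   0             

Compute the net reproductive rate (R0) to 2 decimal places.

lx = nx/n0 = nx/300: 1, 0.96, 0.93, 0.92, 0.85, 0.62, 0.11
lx·mx by age: 0, 1.92, 1.86, 0.92, 0.85, 0.62, 0
R0 = Σ lx·mx = 6.17 → 6.17

6.17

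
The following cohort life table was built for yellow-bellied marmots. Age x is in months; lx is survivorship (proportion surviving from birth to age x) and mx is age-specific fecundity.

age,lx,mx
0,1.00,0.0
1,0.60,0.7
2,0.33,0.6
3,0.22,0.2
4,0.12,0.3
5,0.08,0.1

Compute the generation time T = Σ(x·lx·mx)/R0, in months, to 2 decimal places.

1.60

lx·mx: 0, 0.42, 0.198, 0.044, 0.036, 0.008 → R0 = 0.706
x·lx·mx: 0, 0.42, 0.396, 0.132, 0.144, 0.04 → Σ = 1.132
T = 1.132 / 0.706 = 1.603399… → 1.60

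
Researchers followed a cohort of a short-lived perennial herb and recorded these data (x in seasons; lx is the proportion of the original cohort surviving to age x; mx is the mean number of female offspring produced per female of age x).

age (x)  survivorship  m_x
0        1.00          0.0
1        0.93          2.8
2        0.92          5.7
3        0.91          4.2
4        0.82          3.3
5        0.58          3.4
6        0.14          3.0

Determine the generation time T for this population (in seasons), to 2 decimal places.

2.85

lx·mx: 0, 2.604, 5.244, 3.822, 2.706, 1.972, 0.42 → R0 = 16.768
x·lx·mx: 0, 2.604, 10.488, 11.466, 10.824, 9.86, 2.52 → Σ = 47.762
T = 47.762 / 16.768 = 2.848402… → 2.85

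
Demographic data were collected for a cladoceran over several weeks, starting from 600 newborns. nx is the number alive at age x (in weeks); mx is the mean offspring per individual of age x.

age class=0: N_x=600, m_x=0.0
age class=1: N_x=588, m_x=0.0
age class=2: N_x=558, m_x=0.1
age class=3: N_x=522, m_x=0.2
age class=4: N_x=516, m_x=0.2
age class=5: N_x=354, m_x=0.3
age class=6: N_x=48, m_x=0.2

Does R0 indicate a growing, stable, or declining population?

lx = nx/n0 = nx/600: 1, 0.98, 0.93, 0.87, 0.86, 0.59, 0.08
R0 = Σ lx·mx = 0 + 0 + 0.093 + 0.174 + 0.172 + 0.177 + 0.016 = 0.632
R0 < 1, so the population is declining.

declining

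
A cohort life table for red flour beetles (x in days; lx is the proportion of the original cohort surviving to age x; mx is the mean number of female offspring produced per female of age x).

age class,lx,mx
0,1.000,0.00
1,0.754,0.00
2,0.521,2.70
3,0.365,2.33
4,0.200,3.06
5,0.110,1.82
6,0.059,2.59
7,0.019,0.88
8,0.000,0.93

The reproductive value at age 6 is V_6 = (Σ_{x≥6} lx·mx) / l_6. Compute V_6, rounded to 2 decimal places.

lx·mx for x ≥ 6: 0.15281, 0.01672, 0 → sum = 0.16953
V_6 = 0.16953 / l_6 = 0.16953 / 0.059 = 2.87339… → 2.87

2.87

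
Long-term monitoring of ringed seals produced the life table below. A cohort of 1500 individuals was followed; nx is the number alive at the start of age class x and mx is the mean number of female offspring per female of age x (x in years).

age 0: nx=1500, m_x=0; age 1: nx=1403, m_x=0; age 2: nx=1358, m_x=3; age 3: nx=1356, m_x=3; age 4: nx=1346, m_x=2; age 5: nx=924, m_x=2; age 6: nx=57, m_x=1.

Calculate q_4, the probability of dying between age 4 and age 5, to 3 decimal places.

lx = nx/n0 = nx/1500: 1, 0.93533…, 0.90533…, 0.904, 0.89733…, 0.616, 0.038
q_4 = (l_4 − l_5) / l_4 = (0.897333… − 0.616) / 0.897333…
     = 0.281333… / 0.897333… = 0.313522… → 0.314

0.314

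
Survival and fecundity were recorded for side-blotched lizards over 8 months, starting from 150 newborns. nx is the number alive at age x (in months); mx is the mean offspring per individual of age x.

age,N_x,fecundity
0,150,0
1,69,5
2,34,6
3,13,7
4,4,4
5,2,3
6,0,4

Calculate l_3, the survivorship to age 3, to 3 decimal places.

0.087

l_3 = n_3/n_0 = 13/150 = 0.086667… → 0.087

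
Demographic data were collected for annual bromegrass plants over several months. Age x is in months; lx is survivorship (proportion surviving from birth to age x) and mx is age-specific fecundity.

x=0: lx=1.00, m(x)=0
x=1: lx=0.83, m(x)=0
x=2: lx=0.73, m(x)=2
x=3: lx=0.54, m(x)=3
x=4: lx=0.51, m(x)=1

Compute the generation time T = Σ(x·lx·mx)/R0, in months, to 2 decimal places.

lx·mx: 0, 0, 1.46, 1.62, 0.51 → R0 = 3.59
x·lx·mx: 0, 0, 2.92, 4.86, 2.04 → Σ = 9.82
T = 9.82 / 3.59 = 2.735376… → 2.74

2.74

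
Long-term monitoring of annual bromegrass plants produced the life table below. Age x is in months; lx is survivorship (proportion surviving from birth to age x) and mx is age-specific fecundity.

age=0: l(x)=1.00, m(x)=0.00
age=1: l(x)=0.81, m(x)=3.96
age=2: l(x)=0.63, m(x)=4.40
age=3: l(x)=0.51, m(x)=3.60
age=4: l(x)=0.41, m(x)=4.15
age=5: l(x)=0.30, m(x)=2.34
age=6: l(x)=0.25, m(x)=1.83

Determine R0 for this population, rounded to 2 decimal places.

10.68

lx·mx by age: 0, 3.2076, 2.772, 1.836, 1.7015, 0.702, 0.4575
R0 = Σ lx·mx = 10.6766 → 10.68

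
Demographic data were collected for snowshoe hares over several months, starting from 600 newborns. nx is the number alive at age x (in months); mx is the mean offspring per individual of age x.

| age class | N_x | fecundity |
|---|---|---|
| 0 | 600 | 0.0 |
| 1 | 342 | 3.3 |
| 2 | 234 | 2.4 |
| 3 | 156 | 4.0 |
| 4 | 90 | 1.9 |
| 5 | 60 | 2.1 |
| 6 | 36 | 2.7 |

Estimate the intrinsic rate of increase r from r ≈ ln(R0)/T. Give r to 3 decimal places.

lx = nx/n0 = nx/600: 1, 0.57, 0.39, 0.26, 0.15, 0.1, 0.06
R0 = Σ lx·mx = 0 + 1.881 + 0.936 + 1.04 + 0.285 + 0.21 + 0.162 = 4.514
Σ x·lx·mx = 10.035; T = 10.035/4.514 = 2.22308…
r ≈ ln(R0)/T = ln(4.514)/2.22308… = 0.67797… → 0.678

0.678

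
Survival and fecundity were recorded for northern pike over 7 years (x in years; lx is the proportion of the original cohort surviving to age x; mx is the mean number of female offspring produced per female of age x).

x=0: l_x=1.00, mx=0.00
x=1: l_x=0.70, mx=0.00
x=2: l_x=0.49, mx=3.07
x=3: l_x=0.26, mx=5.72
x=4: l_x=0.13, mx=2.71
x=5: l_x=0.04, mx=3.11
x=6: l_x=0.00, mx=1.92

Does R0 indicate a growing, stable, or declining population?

R0 = Σ lx·mx = 0 + 0 + 1.5043 + 1.4872 + 0.3523 + 0.1244 + 0 = 3.4682
R0 > 1, so the population is growing.

growing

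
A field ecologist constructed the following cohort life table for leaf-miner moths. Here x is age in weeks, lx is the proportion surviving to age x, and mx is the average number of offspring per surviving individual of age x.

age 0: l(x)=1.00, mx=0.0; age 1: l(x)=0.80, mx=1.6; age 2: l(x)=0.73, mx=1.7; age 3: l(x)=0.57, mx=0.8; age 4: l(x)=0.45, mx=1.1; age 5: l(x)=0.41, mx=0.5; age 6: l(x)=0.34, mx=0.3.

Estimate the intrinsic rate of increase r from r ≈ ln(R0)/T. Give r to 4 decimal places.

R0 = Σ lx·mx = 0 + 1.28 + 1.241 + 0.456 + 0.495 + 0.205 + 0.102 = 3.779
Σ x·lx·mx = 8.747; T = 8.747/3.779 = 2.31463…
r ≈ ln(R0)/T = ln(3.779)/2.31463… = 0.574371… → 0.5744

0.5744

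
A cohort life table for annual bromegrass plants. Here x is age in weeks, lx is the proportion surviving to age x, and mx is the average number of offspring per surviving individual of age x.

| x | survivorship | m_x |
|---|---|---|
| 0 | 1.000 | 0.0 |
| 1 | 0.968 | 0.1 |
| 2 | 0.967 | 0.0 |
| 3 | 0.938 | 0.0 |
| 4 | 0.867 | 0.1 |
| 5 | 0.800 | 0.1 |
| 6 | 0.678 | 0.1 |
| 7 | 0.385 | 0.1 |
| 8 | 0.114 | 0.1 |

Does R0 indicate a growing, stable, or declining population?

declining

R0 = Σ lx·mx = 0 + 0.0968 + 0 + 0 + 0.0867 + 0.08 + 0.0678 + 0.0385 + 0.0114 = 0.3812
R0 < 1, so the population is declining.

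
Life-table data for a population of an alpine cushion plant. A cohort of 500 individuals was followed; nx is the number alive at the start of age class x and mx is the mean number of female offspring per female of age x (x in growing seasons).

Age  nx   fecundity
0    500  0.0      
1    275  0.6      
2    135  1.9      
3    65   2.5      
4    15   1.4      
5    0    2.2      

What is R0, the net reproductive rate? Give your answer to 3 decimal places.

lx = nx/n0 = nx/500: 1, 0.55, 0.27, 0.13, 0.03, 0
lx·mx by age: 0, 0.33, 0.513, 0.325, 0.042, 0
R0 = Σ lx·mx = 1.21 → 1.210

1.210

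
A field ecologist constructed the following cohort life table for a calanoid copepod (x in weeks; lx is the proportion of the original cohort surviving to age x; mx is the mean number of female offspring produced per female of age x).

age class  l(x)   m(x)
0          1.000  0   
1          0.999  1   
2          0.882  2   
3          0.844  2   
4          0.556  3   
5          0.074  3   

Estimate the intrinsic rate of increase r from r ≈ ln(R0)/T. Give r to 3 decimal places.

R0 = Σ lx·mx = 0 + 0.999 + 1.764 + 1.688 + 1.668 + 0.222 = 6.341
Σ x·lx·mx = 17.373; T = 17.373/6.341 = 2.73979…
r ≈ ln(R0)/T = ln(6.341)/2.73979… = 0.67415… → 0.674

0.674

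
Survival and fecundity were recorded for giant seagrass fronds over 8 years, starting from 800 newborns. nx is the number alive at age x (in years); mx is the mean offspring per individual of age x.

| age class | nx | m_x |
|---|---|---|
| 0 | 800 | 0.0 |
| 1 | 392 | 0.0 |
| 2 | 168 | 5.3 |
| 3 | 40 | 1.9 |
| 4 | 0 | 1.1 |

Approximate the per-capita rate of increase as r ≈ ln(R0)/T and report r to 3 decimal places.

0.091

lx = nx/n0 = nx/800: 1, 0.49, 0.21, 0.05, 0
R0 = Σ lx·mx = 0 + 0 + 1.113 + 0.095 + 0 = 1.208
Σ x·lx·mx = 2.511; T = 2.511/1.208 = 2.07864…
r ≈ ln(R0)/T = ln(1.208)/2.07864… = 0.09091… → 0.091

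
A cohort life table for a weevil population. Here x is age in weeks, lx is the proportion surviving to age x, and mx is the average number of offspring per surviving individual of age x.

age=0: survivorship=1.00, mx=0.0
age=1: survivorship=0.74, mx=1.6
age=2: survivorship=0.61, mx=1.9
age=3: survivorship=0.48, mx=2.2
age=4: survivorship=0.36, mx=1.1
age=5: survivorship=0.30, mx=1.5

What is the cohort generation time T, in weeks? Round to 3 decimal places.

2.474

lx·mx: 0, 1.184, 1.159, 1.056, 0.396, 0.45 → R0 = 4.245
x·lx·mx: 0, 1.184, 2.318, 3.168, 1.584, 2.25 → Σ = 10.504
T = 10.504 / 4.245 = 2.474441… → 2.474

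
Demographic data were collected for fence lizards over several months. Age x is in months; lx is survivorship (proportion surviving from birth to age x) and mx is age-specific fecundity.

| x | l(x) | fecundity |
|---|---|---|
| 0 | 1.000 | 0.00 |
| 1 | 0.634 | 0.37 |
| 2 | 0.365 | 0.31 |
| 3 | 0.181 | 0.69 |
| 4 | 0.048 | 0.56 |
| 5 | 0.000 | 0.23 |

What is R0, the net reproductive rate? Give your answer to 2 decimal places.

lx·mx by age: 0, 0.23458, 0.11315, 0.12489, 0.02688, 0
R0 = Σ lx·mx = 0.4995 → 0.50

0.50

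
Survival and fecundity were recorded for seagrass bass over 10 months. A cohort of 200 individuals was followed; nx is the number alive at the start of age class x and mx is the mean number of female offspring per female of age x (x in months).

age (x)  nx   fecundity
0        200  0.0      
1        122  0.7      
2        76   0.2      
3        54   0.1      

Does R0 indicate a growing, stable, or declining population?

declining

lx = nx/n0 = nx/200: 1, 0.61, 0.38, 0.27
R0 = Σ lx·mx = 0 + 0.427 + 0.076 + 0.027 = 0.53
R0 < 1, so the population is declining.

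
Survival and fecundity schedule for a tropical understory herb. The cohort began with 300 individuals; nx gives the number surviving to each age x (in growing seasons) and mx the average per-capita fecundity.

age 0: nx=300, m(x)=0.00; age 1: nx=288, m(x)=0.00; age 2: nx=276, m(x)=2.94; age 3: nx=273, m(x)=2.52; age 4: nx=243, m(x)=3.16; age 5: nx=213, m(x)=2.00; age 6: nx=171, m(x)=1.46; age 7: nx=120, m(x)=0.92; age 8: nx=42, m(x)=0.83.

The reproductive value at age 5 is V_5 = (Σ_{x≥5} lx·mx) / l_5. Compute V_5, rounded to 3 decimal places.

lx = nx/n0 = nx/300: 1, 0.96, 0.92, 0.91, 0.81, 0.71, 0.57, 0.4, 0.14
lx·mx for x ≥ 5: 1.42, 0.8322, 0.368, 0.1162 → sum = 2.7364
V_5 = 2.7364 / l_5 = 2.7364 / 0.71 = 3.854085… → 3.854

3.854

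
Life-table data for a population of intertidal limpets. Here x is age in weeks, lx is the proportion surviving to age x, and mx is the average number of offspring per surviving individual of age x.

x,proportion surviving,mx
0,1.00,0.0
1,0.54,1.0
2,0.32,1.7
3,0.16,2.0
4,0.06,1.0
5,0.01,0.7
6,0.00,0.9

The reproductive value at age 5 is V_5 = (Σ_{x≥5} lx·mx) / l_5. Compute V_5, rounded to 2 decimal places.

0.70

lx·mx for x ≥ 5: 0.007, 0 → sum = 0.007
V_5 = 0.007 / l_5 = 0.007 / 0.01 = 0.7 → 0.70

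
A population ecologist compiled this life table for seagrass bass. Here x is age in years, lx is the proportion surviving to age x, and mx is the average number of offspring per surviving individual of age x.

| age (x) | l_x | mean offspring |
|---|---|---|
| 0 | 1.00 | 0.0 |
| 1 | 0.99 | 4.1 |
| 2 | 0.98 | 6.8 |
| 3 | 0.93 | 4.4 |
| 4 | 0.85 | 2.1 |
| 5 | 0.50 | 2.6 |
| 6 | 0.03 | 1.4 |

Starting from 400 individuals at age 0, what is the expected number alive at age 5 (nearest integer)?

Expected survivors = N0 · l_5 = 400 × 0.50 = 200 → 200

200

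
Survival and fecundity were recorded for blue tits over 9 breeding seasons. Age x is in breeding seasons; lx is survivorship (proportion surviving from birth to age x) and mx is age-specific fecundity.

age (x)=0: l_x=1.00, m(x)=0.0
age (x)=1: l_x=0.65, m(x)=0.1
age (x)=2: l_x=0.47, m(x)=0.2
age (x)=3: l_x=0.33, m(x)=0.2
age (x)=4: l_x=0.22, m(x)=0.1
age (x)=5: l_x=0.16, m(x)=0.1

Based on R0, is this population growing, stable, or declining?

declining

R0 = Σ lx·mx = 0 + 0.065 + 0.094 + 0.066 + 0.022 + 0.016 = 0.263
R0 < 1, so the population is declining.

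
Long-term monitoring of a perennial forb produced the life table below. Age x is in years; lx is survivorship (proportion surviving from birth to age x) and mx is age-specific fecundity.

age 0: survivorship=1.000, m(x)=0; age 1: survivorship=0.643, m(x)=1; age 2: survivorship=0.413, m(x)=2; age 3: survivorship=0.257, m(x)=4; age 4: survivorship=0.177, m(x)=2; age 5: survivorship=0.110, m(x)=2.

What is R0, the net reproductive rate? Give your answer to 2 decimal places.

lx·mx by age: 0, 0.643, 0.826, 1.028, 0.354, 0.22
R0 = Σ lx·mx = 3.071 → 3.07

3.07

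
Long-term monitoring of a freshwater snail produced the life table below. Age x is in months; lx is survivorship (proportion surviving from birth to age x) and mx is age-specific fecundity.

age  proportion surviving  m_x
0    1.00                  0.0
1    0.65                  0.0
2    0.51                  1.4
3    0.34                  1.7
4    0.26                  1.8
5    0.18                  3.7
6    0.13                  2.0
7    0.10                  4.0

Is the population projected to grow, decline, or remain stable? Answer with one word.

growing

R0 = Σ lx·mx = 0 + 0 + 0.714 + 0.578 + 0.468 + 0.666 + 0.26 + 0.4 = 3.086
R0 > 1, so the population is growing.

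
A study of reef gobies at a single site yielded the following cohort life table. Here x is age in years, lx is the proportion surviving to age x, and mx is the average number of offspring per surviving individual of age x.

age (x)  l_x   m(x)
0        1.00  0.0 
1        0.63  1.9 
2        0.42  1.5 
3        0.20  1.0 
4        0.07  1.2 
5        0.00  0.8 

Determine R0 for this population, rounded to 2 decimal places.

lx·mx by age: 0, 1.197, 0.63, 0.2, 0.084, 0
R0 = Σ lx·mx = 2.111 → 2.11

2.11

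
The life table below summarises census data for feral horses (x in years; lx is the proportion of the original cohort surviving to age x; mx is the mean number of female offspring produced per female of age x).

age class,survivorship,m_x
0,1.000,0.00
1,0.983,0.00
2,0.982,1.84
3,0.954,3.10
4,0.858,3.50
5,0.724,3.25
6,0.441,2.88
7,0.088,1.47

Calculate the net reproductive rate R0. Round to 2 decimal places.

lx·mx by age: 0, 0, 1.80688, 2.9574, 3.003, 2.353, 1.27008, 0.12936
R0 = Σ lx·mx = 11.51972 → 11.52

11.52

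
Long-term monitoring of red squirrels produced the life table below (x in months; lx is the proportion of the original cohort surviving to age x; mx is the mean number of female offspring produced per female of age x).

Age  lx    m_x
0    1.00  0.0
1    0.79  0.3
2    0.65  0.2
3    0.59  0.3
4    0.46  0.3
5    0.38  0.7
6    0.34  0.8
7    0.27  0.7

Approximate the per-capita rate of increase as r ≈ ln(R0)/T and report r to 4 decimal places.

0.0824

R0 = Σ lx·mx = 0 + 0.237 + 0.13 + 0.177 + 0.138 + 0.266 + 0.272 + 0.189 = 1.409
Σ x·lx·mx = 5.865; T = 5.865/1.409 = 4.16253…
r ≈ ln(R0)/T = ln(1.409)/4.16253… = 0.082373… → 0.0824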